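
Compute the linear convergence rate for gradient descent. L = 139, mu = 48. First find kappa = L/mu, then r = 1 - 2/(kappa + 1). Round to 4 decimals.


Step 1: Compute the condition number.
kappa = L/mu = 139/48 = 2.8958
Step 2: Compute the convergence rate.
r = 1 - 2/(kappa + 1) = 1 - 2*mu/(L + mu) = (L - mu)/(L + mu) = 91/187 = 0.4866


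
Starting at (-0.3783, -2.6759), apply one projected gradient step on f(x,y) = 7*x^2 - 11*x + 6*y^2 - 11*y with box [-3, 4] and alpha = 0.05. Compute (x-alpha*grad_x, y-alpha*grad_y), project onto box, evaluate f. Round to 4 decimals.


Step 1: Compute gradient at (-0.3783, -2.6759).
grad_x = 2*7*-0.3783 - 11 = -16.2962
grad_y = 2*6*-2.6759 - 11 = -43.1108
Step 2: Gradient step.
x_raw = -0.3783 - 0.05*-16.2962 = 0.4365
y_raw = -2.6759 - 0.05*-43.1108 = -0.5204
Step 3: Project onto [-3, 4].
x_proj = clip(0.4365) = 0.4365
y_proj = clip(-0.5204) = -0.5204
Step 4: Evaluate f.
f(0.4365, -0.5204) = 3.8808


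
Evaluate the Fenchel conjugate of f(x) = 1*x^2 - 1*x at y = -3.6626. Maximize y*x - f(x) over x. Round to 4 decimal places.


f*(y) = sup_x {y*x - a*x^2 - b*x} = sup_x {(y-b)*x - a*x^2}
FOC: (y - b) - 2a*x = 0 => x* = (y - b)/(2a)
x* = (-3.6626 + 1)/(2*1) = -1.3313
f*(-3.6626) = (y-b)^2/(4a) = (-3.6626 + 1)^2/(4*1)
= 7.0894/4 = 1.7724


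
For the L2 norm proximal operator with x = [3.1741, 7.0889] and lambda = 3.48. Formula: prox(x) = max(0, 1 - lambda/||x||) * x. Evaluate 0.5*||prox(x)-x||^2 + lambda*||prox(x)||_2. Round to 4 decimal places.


Step 1: Compute ||x||.
||x|| = 7.7671
Step 2: Compute scaling factor.
scale = max(0, 1 - 3.48/7.7671) = 0.552
Step 3: prox(x) = [1.752, 3.9128]
||prox(x)|| = 4.2871
Step 4: Proximal objective.
0.5*||prox-x||^2 = 6.0552
lambda*||prox|| = 14.9191
Total = 20.9742


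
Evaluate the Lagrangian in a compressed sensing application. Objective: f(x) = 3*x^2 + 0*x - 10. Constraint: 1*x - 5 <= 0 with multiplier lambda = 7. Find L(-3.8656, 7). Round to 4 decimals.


Step 1: Evaluate f(x).
f(-3.8656) = 3*(-3.8656)^2 + 0*(-3.8656) - 10 = 34.8286
Step 2: Evaluate g(x).
g(-3.8656) = 1*-3.8656 - 5 = -8.8656
Step 3: Compute Lagrangian.
L = 34.8286 + 7*-8.8656 = -27.2306


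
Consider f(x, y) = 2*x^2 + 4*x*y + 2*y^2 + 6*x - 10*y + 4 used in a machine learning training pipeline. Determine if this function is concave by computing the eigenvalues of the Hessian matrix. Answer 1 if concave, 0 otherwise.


The Hessian of f(x,y) = 2*x^2 + 4*x*y + 2*y^2 + 6*x - 10*y + 4 is:
H = [[4, 4], [4, 4]]
Trace = 4 + 4 = 8
Determinant = 4*4 - (4)^2 = 0
Discriminant = (8)^2 - 4*0 = 64.0
Eigenvalues: lambda_1 = 0.0, lambda_2 = 8.0
The function is not concave.

0


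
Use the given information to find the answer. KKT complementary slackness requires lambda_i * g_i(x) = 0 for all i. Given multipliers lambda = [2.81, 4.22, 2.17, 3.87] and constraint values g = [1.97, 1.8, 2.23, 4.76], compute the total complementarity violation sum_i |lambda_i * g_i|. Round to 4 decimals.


KKT complementary slackness check:
lambda_1 * g_1 = 2.81 * 1.97 = 5.5357
lambda_2 * g_2 = 4.22 * 1.8 = 7.596
lambda_3 * g_3 = 2.17 * 2.23 = 4.8391
lambda_4 * g_4 = 3.87 * 4.76 = 18.4212
Total violation = 5.5357 + 7.596 + 4.8391 + 18.4212 = 36.392


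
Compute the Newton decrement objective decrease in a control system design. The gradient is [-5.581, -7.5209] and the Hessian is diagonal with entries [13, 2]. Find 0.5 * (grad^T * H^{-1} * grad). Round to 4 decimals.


Step 1: H is diagonal, so H^(-1) * g = [-0.4293, -3.7605].
Step 2: g^T H^(-1) g = sum_i g_i^2 / H_ii
  = (-5.581)^2/13 + (-7.5209)^2/2
  = 2.396 + 28.282 = 30.6779
Step 3: Objective decrease = 0.5 * g^T H^(-1) g = 15.339


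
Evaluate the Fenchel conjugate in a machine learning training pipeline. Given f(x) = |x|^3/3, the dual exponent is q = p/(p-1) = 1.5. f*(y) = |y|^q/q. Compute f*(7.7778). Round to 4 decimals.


The conjugate exponent q satisfies 1/p + 1/q = 1.
p = 3, so q = 3/(3 - 1) = 1.5
|y|^q = 7.7778^1.5 = 21.6913
f*(7.7778) = 21.6913 / 1.5 = 14.4609


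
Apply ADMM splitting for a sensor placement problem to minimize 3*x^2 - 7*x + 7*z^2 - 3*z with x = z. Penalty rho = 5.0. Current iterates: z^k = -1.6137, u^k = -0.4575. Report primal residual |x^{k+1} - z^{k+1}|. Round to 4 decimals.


ADMM iteration with rho = 5.0, z^k = -1.6137, u^k = -0.4575
Step 1: x-update.
Minimize 3*x^2 - 7*x + (5.0/2)*(x + 1.6137 - 0.4575)^2
FOC: (2*3 + 5.0)*x = 7 + 5.0*(-1.6137 + 0.4575)
x^{k+1} = 0.1108
Step 2: z-update.
Minimize 7*z^2 - 3*z + (5.0/2)*(0.1108 - z - 0.4575)^2
FOC: (2*7 + 5.0)*z = 3 + 5.0*(0.1108 - 0.4575)
z^{k+1} = 0.0667
Step 3: u-update.
u^{k+1} = -0.4575 + 0.1108 - 0.0667 = -0.4133
Step 4: Primal residual = |0.1108 - 0.0667| = 0.0442


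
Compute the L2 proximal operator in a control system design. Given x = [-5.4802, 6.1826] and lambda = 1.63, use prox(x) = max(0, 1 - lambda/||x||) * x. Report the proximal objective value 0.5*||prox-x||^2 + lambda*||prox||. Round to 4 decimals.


Step 1: Compute ||x||.
||x|| = 8.2618
Step 2: Compute scaling factor.
scale = max(0, 1 - 1.63/8.2618) = 0.8027
Step 3: prox(x) = [-4.399, 4.9628]
||prox(x)|| = 6.6318
Step 4: Proximal objective.
0.5*||prox-x||^2 = 1.3285
lambda*||prox|| = 10.8098
Total = 12.1383


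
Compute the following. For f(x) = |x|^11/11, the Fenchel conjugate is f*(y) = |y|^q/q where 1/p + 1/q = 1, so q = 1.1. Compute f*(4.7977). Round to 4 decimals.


The conjugate exponent q satisfies 1/p + 1/q = 1.
p = 11, so q = 11/(11 - 1) = 1.1
|y|^q = 4.7977^1.1 = 5.6122
f*(4.7977) = 5.6122 / 1.1 = 5.102


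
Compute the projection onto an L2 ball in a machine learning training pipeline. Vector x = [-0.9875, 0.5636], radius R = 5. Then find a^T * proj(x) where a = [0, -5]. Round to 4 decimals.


Step 1: Compute ||x|| (intermediates to 6 decimals).
||x|| = sqrt((-0.9875)^2 + 0.5636^2) = 1.137014
Step 2: Project.
Since ||x|| <= R, proj = x (no scaling needed).
proj(x) = [-0.9875, 0.5636]
Step 3: Dot product.
a^T * proj(x) = 0*(-0.9875) - 5*0.5636 = -2.818


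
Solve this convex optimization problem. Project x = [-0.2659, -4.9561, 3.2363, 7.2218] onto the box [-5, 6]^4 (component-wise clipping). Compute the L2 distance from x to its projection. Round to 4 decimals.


Project each component onto [-5, 6].
clip(-0.2659) = -0.2659, clip(-4.9561) = -4.9561, clip(3.2363) = 3.2363, clip(7.2218) = 6.0
Projection = [-0.2659, -4.9561, 3.2363, 6.0]
Squared diffs: [0.0, 0.0, 0.0, 1.4928]
Distance = sqrt(1.4928) = 1.2218


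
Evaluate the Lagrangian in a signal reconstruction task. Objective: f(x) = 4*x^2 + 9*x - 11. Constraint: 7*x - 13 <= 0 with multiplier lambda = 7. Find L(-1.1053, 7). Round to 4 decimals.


Step 1: Evaluate f(x).
f(-1.1053) = 4*(-1.1053)^2 + 9*(-1.1053) - 11 = -16.0609
Step 2: Evaluate g(x).
g(-1.1053) = 7*-1.1053 - 13 = -20.7371
Step 3: Compute Lagrangian.
L = -16.0609 + 7*-20.7371 = -161.2206


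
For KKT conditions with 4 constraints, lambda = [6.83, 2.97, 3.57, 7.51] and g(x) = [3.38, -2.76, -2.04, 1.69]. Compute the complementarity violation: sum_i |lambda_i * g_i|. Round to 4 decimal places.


KKT complementary slackness check:
lambda_1 * g_1 = 6.83 * 3.38 = 23.0854
lambda_2 * g_2 = 2.97 * -2.76 = -8.1972
lambda_3 * g_3 = 3.57 * -2.04 = -7.2828
lambda_4 * g_4 = 7.51 * 1.69 = 12.6919
Total violation = 23.0854 + 8.1972 + 7.2828 + 12.6919 = 51.2573


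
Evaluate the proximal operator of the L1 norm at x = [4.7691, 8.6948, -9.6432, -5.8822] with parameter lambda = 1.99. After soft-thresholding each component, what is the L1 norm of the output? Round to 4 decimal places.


Soft-thresholding with lambda = 1.99:
prox(4.7691) = sign(4.7691)*max(|4.7691| - 1.99, 0) = 2.7791
prox(8.6948) = sign(8.6948)*max(|8.6948| - 1.99, 0) = 6.7048
prox(-9.6432) = sign(-9.6432)*max(|-9.6432| - 1.99, 0) = -7.6532
prox(-5.8822) = sign(-5.8822)*max(|-5.8822| - 1.99, 0) = -3.8922
prox(x) = [2.7791, 6.7048, -7.6532, -3.8922]
||prox(x)||_1 = 2.7791 + 6.7048 + 7.6532 + 3.8922 = 21.0293


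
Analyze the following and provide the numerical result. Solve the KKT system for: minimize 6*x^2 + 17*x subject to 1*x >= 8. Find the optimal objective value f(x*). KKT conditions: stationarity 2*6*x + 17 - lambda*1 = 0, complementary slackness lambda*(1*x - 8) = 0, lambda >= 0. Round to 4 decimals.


Step 1: Try lambda = 0 (constraint inactive).
x_unc = -17/(2*6) = -1.4167
Check: 1*-1.4167 = -1.4167 < 8 -- violated!
Step 2: Constraint must be active: 1*x = 8
x* = 8/1 = 8.0
lambda = (2*6*8.0 + 17)/1 = 113.0
Step 3: Compute optimal value.
f(x*) = 6*8.0^2 + 17*8.0 = 520.0


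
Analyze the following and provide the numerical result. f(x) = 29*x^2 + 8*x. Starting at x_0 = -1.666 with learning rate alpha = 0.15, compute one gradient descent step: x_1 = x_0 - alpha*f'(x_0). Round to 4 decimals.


We compute the gradient at x_0 and apply the update.
f'(x) = 58*x + 8
f'(-1.666) = 58*-1.666 + 8 = -88.628
x_1 = -1.666 - 0.15*-88.628 = 11.6282


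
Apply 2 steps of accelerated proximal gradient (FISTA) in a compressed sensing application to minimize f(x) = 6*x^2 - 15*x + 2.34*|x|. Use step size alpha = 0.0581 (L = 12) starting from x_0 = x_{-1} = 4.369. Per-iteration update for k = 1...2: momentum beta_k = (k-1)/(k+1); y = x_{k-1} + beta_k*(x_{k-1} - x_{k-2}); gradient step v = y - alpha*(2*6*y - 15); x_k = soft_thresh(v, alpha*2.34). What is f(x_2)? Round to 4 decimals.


FISTA on f(x) = 6*x^2 - 15*x + 2.34*|x|
L = 12, alpha = 0.0581
Iteration 1: beta = 0.0, y = 4.369 + 0.0*(4.369 - 4.369) = 4.369
  grad(y) = 37.428, v = y - alpha*grad = 2.1944
  prox(v) = soft_thresh(2.1944, 0.136) = 2.0585
Iteration 2: beta = 0.3333, y = 2.0585 + 0.3333*(2.0585 - 4.369) = 1.2883
  grad(y) = 0.4597, v = y - alpha*grad = 1.2616
  prox(v) = soft_thresh(1.2616, 0.136) = 1.1256
f(x_2) = 6*1.1256^2 - 15*1.1256 + 2.34*|1.1256| = -6.6482


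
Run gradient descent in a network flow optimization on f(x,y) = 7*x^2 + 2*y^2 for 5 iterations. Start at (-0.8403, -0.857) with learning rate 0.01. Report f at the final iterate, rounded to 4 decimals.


Gradient descent on f(x,y) = 7*x^2 + 2*y^2.
Starting point: (-0.8403, -0.857), alpha = 0.01
Step 1: grad_x = 2*7*-0.8403 = -11.7642, grad_y = 2*2*-0.857 = -3.428
  x_1 = -0.8403 - 0.01*-11.7642 = -0.7227
  y_1 = -0.857 - 0.01*-3.428 = -0.8227
Step 2: grad_x = 2*7*-0.7227 = -10.1172, grad_y = 2*2*-0.8227 = -3.2909
  x_2 = -0.7227 - 0.01*-10.1172 = -0.6215
  y_2 = -0.8227 - 0.01*-3.2909 = -0.7898
Step 3: grad_x = 2*7*-0.6215 = -8.7008, grad_y = 2*2*-0.7898 = -3.1592
  x_3 = -0.6215 - 0.01*-8.7008 = -0.5345
  y_3 = -0.7898 - 0.01*-3.1592 = -0.7582
Step 4: grad_x = 2*7*-0.5345 = -7.4827, grad_y = 2*2*-0.7582 = -3.0329
  x_4 = -0.5345 - 0.01*-7.4827 = -0.4597
  y_4 = -0.7582 - 0.01*-3.0329 = -0.7279
Step 5: grad_x = 2*7*-0.4597 = -6.4351, grad_y = 2*2*-0.7279 = -2.9116
  x_5 = -0.4597 - 0.01*-6.4351 = -0.3953
  y_5 = -0.7279 - 0.01*-2.9116 = -0.6988
f(-0.3953, -0.6988) = 7*(-0.3953)^2 + 2*(-0.6988)^2 = 2.0704


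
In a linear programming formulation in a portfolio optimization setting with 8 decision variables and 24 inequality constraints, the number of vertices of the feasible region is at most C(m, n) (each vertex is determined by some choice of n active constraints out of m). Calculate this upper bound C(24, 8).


Each vertex corresponds to some choice of n active constraints out of m, so the number of vertices is at most C(m, n) = m! / (n!(m-n)!).
m = 24, n = 8
Numerator: 24 * 23 * 22 * 21 * 20 * 19 * 18 * 17
Denominator: 8! = 40320
C(24, 8) = 735471


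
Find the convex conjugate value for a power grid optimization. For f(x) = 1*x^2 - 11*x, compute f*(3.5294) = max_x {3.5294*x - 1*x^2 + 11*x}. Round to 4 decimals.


f*(y) = sup_x {y*x - a*x^2 - b*x} = sup_x {(y-b)*x - a*x^2}
FOC: (y - b) - 2a*x = 0 => x* = (y - b)/(2a)
x* = (3.5294 + 11)/(2*1) = 7.2647
f*(3.5294) = (y-b)^2/(4a) = (3.5294 + 11)^2/(4*1)
= 211.1035/4 = 52.7759


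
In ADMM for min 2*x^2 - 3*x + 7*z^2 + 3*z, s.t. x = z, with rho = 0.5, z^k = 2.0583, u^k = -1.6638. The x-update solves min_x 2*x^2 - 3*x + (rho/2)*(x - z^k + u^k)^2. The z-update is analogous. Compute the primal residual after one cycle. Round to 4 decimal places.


ADMM iteration with rho = 0.5, z^k = 2.0583, u^k = -1.6638
Step 1: x-update.
Minimize 2*x^2 - 3*x + (0.5/2)*(x - 2.0583 - 1.6638)^2
FOC: (2*2 + 0.5)*x = 3 + 0.5*(2.0583 + 1.6638)
x^{k+1} = 1.0802
Step 2: z-update.
Minimize 7*z^2 + 3*z + (0.5/2)*(1.0802 - z - 1.6638)^2
FOC: (2*7 + 0.5)*z = -3 + 0.5*(1.0802 - 1.6638)
z^{k+1} = -0.227
Step 3: u-update.
u^{k+1} = -1.6638 + 1.0802 + 0.227 = -0.3565
Step 4: Primal residual = |1.0802 + 0.227| = 1.3073


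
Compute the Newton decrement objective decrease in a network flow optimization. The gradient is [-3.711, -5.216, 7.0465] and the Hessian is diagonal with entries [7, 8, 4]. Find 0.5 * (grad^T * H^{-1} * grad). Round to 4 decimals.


Step 1: H is diagonal, so H^(-1) * g = [-0.5301, -0.652, 1.7616].
Step 2: g^T H^(-1) g = sum_i g_i^2 / H_ii
  = (-3.711)^2/7 + (-5.216)^2/8 + (7.0465)^2/4
  = 1.9674 + 3.4008 + 12.4133 = 17.7815
Step 3: Objective decrease = 0.5 * g^T H^(-1) g = 8.8907


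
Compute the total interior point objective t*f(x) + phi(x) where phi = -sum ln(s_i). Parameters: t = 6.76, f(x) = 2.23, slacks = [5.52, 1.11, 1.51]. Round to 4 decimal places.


Step 1: Compute log-barrier.
ln values: [1.7084, 0.1044, 0.4121]
phi = -(1.7084 + 0.1044 + 0.4121) = -2.2248
Step 2: Compute augmented objective.
t*f(x) = 6.76*2.23 = 15.0748
Total = 15.0748 - 2.2248 = 12.85


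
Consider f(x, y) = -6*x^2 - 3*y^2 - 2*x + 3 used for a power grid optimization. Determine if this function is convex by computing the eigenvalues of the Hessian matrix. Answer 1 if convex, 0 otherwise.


The Hessian of f(x,y) = -6*x^2 - 3*y^2 - 2*x + 3 is:
H = [[-12, 0], [0, -6]]
Trace = -12 - 6 = -18
Determinant = -12*-6 - (0)^2 = 72
Discriminant = (-18)^2 - 4*72 = 36.0
Eigenvalues: lambda_1 = -12.0, lambda_2 = -6.0
The function is not convex.

0


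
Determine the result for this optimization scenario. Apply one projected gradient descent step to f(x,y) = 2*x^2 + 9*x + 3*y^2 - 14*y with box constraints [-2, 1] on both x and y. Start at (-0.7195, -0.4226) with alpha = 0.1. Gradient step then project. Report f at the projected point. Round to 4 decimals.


Step 1: Compute gradient at (-0.7195, -0.4226).
grad_x = 2*2*-0.7195 + 9 = 6.122
grad_y = 2*3*-0.4226 - 14 = -16.5356
Step 2: Gradient step.
x_raw = -0.7195 - 0.1*6.122 = -1.3317
y_raw = -0.4226 - 0.1*-16.5356 = 1.231
Step 3: Project onto [-2, 1].
x_proj = clip(-1.3317) = -1.3317
y_proj = clip(1.231) = 1.0
Step 4: Evaluate f.
f(-1.3317, 1.0) = -19.4385


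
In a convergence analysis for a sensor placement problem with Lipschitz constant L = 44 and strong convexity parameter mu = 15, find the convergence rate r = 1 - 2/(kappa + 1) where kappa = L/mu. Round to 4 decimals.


Step 1: Compute the condition number.
kappa = L/mu = 44/15 = 2.9333
Step 2: Compute the convergence rate.
r = 1 - 2/(kappa + 1) = 1 - 2*mu/(L + mu) = (L - mu)/(L + mu) = 29/59 = 0.4915


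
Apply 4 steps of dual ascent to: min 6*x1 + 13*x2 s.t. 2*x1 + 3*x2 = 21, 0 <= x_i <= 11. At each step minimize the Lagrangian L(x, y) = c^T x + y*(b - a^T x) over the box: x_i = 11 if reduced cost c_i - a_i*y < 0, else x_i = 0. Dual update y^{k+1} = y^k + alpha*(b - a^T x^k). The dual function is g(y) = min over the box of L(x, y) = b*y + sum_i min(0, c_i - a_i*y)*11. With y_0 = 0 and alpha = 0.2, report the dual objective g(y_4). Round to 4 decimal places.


Dual ascent for LP: min 6*x1 + 13*x2, 2*x1 + 3*x2 = 21, 0 <= x_i <= 11
Step 1: y^k = 0.0, reduced costs: (6.0, 13.0)
  x^k = (0.0, 0.0), subgradient = b - a^T x = 21.0
  y^{k+1} = 0.0 + 0.2*21.0 = 4.2
Step 2: y^k = 4.2, reduced costs: (-2.4, 0.4)
  x^k = (11.0, 0.0), subgradient = b - a^T x = -1.0
  y^{k+1} = 4.2 + 0.2*-1.0 = 4.0
Step 3: y^k = 4.0, reduced costs: (-2.0, 1.0)
  x^k = (11.0, 0.0), subgradient = b - a^T x = -1.0
  y^{k+1} = 4.0 + 0.2*-1.0 = 3.8
Step 4: y^k = 3.8, reduced costs: (-1.6, 1.6)
  x^k = (11.0, 0.0), subgradient = b - a^T x = -1.0
  y^{k+1} = 3.8 + 0.2*-1.0 = 3.6
Dual objective at y_4 = 3.6: reduced costs (-1.2, 2.2), box minimizer x = (11.0, 0.0)
g(y_4) = b*y + (c1 - a1*y)*x1 + (c2 - a2*y)*x2 = 21*3.6 + (-1.2)*11.0 + 2.2*0.0 = 75.6 - 13.2 + 0.0 = 62.4


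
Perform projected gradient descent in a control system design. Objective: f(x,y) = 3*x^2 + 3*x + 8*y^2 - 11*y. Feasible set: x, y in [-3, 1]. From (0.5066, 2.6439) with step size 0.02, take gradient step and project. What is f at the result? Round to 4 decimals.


Step 1: Compute gradient at (0.5066, 2.6439).
grad_x = 2*3*0.5066 + 3 = 6.0396
grad_y = 2*8*2.6439 - 11 = 31.3024
Step 2: Gradient step.
x_raw = 0.5066 - 0.02*6.0396 = 0.3858
y_raw = 2.6439 - 0.02*31.3024 = 2.0179
Step 3: Project onto [-3, 1].
x_proj = clip(0.3858) = 0.3858
y_proj = clip(2.0179) = 1.0
Step 4: Evaluate f.
f(0.3858, 1.0) = -1.396


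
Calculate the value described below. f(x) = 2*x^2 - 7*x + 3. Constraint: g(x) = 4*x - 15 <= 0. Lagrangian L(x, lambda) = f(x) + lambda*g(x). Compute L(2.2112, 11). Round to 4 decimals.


Step 1: Evaluate f(x).
f(2.2112) = 2*2.2112^2 - 7*2.2112 + 3 = -2.6996
Step 2: Evaluate g(x).
g(2.2112) = 4*2.2112 - 15 = -6.1552
Step 3: Compute Lagrangian.
L = -2.6996 + 11*-6.1552 = -70.4068


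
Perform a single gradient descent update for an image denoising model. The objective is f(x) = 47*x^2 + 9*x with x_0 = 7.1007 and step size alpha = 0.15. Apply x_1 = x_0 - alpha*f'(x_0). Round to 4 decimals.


We compute the gradient at x_0 and apply the update.
f'(x) = 94*x + 9
f'(7.1007) = 94*7.1007 + 9 = 676.4658
x_1 = 7.1007 - 0.15*676.4658 = -94.3692


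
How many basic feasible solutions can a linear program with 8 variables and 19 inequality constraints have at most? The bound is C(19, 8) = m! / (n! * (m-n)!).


Each vertex corresponds to some choice of n active constraints out of m, so the number of vertices is at most C(m, n) = m! / (n!(m-n)!).
m = 19, n = 8
Numerator: 19 * 18 * 17 * 16 * 15 * 14 * 13 * 12
Denominator: 8! = 40320
C(19, 8) = 75582


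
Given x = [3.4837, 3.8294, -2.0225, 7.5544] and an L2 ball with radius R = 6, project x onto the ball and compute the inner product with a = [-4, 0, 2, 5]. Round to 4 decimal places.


Step 1: Compute ||x|| (intermediates to 6 decimals).
||x|| = sqrt(3.4837^2 + 3.8294^2 + (-2.0225)^2 + 7.5544^2) = 9.378696
Step 2: Project.
Since ||x|| > R, scale = R/||x|| = 6/9.378696 = 0.639748, proj(x) = scale * x
proj(x) = [2.22869, 2.449851, -1.29389, 4.832912]
Step 3: Dot product.
a^T * proj(x) = -4*2.22869 + 0*2.449851 + 2*(-1.29389) + 5*4.832912 = 12.662


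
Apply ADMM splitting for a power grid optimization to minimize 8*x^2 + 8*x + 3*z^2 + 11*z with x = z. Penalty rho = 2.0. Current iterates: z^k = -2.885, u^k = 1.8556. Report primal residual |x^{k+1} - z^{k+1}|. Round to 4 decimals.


ADMM iteration with rho = 2.0, z^k = -2.885, u^k = 1.8556
Step 1: x-update.
Minimize 8*x^2 + 8*x + (2.0/2)*(x + 2.885 + 1.8556)^2
FOC: (2*8 + 2.0)*x = -8 + 2.0*(-2.885 - 1.8556)
x^{k+1} = -0.9712
Step 2: z-update.
Minimize 3*z^2 + 11*z + (2.0/2)*(-0.9712 - z + 1.8556)^2
FOC: (2*3 + 2.0)*z = -11 + 2.0*(-0.9712 + 1.8556)
z^{k+1} = -1.1539
Step 3: u-update.
u^{k+1} = 1.8556 - 0.9712 + 1.1539 = 2.0383
Step 4: Primal residual = |-0.9712 + 1.1539| = 0.1827


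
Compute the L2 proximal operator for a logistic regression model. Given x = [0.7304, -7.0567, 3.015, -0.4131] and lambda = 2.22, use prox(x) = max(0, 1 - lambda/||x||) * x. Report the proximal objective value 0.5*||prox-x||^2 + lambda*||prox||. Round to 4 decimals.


Step 1: Compute ||x||.
||x|| = 7.7195
Step 2: Compute scaling factor.
scale = max(0, 1 - 2.22/7.7195) = 0.7124
Step 3: prox(x) = [0.5204, -5.0273, 2.1479, -0.2943]
||prox(x)|| = 5.4995
Step 4: Proximal objective.
0.5*||prox-x||^2 = 2.4642
lambda*||prox|| = 12.2089
Total = 14.6732


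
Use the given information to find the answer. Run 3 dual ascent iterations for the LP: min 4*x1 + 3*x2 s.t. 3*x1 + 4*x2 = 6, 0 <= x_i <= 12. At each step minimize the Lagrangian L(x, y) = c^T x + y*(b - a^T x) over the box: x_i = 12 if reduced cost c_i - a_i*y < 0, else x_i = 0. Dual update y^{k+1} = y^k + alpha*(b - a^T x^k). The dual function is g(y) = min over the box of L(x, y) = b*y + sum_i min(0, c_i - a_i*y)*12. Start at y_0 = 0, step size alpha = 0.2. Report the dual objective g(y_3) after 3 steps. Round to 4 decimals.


Dual ascent for LP: min 4*x1 + 3*x2, 3*x1 + 4*x2 = 6, 0 <= x_i <= 12
Step 1: y^k = 0.0, reduced costs: (4.0, 3.0)
  x^k = (0.0, 0.0), subgradient = b - a^T x = 6.0
  y^{k+1} = 0.0 + 0.2*6.0 = 1.2
Step 2: y^k = 1.2, reduced costs: (0.4, -1.8)
  x^k = (0.0, 12.0), subgradient = b - a^T x = -42.0
  y^{k+1} = 1.2 + 0.2*-42.0 = -7.2
Step 3: y^k = -7.2, reduced costs: (25.6, 31.8)
  x^k = (0.0, 0.0), subgradient = b - a^T x = 6.0
  y^{k+1} = -7.2 + 0.2*6.0 = -6.0
Dual objective at y_3 = -6.0: reduced costs (22.0, 27.0), box minimizer x = (0.0, 0.0)
g(y_3) = b*y + (c1 - a1*y)*x1 + (c2 - a2*y)*x2 = 6*(-6.0) + 22.0*0.0 + 27.0*0.0 = -36.0 + 0.0 + 0.0 = -36.0


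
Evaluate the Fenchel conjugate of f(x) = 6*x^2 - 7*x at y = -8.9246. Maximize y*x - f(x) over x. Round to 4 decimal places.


f*(y) = sup_x {y*x - a*x^2 - b*x} = sup_x {(y-b)*x - a*x^2}
FOC: (y - b) - 2a*x = 0 => x* = (y - b)/(2a)
x* = (-8.9246 + 7)/(2*6) = -0.1604
f*(-8.9246) = (y-b)^2/(4a) = (-8.9246 + 7)^2/(4*6)
= 3.7041/24 = 0.1543


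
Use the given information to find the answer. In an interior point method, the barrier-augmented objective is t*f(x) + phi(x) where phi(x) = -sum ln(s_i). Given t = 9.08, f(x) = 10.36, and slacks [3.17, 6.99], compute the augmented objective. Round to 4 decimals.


Step 1: Compute log-barrier.
ln values: [1.1537, 1.9445]
phi = -(1.1537 + 1.9445) = -3.0982
Step 2: Compute augmented objective.
t*f(x) = 9.08*10.36 = 94.0688
Total = 94.0688 - 3.0982 = 90.9706


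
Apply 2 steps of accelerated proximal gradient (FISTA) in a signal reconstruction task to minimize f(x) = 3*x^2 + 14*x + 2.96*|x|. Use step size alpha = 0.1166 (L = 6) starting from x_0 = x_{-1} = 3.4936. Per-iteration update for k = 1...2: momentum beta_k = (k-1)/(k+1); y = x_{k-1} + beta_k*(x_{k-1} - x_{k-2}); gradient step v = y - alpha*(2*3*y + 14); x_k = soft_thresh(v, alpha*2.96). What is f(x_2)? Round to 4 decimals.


FISTA on f(x) = 3*x^2 + 14*x + 2.96*|x|
L = 6, alpha = 0.1166
Iteration 1: beta = 0.0, y = 3.4936 + 0.0*(3.4936 - 3.4936) = 3.4936
  grad(y) = 34.9616, v = y - alpha*grad = -0.5829
  prox(v) = soft_thresh(-0.5829, 0.3451) = -0.2378
Iteration 2: beta = 0.3333, y = -0.2378 + 0.3333*(-0.2378 - 3.4936) = -1.4816
  grad(y) = 5.1105, v = y - alpha*grad = -2.0775
  prox(v) = soft_thresh(-2.0775, 0.3451) = -1.7323
f(x_2) = 3*(-1.7323)^2 + 14*(-1.7323) + 2.96*|-1.7323| = -10.122


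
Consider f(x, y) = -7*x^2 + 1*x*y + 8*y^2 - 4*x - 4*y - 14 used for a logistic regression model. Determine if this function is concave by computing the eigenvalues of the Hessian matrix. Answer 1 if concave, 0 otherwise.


The Hessian of f(x,y) = -7*x^2 + 1*x*y + 8*y^2 - 4*x - 4*y - 14 is:
H = [[-14, 1], [1, 16]]
Trace = -14 + 16 = 2
Determinant = -14*16 - (1)^2 = -225
Discriminant = (2)^2 - 4*-225 = 904.0
Eigenvalues: lambda_1 = -14.0333, lambda_2 = 16.0333
The function is not concave.

0


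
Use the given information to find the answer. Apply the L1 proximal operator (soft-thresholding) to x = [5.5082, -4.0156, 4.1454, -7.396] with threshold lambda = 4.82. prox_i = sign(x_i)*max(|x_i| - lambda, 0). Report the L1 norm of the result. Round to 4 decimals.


Soft-thresholding with lambda = 4.82:
prox(5.5082) = sign(5.5082)*max(|5.5082| - 4.82, 0) = 0.6882
prox(-4.0156) = sign(-4.0156)*max(|-4.0156| - 4.82, 0) = 0.0
prox(4.1454) = sign(4.1454)*max(|4.1454| - 4.82, 0) = 0.0
prox(-7.396) = sign(-7.396)*max(|-7.396| - 4.82, 0) = -2.576
prox(x) = [0.6882, 0.0, 0.0, -2.576]
||prox(x)||_1 = 0.6882 + 0.0 + 0.0 + 2.576 = 3.2642


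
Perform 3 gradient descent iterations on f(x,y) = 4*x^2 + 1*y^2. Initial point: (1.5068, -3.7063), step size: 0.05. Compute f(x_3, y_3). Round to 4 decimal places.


Gradient descent on f(x,y) = 4*x^2 + 1*y^2.
Starting point: (1.5068, -3.7063), alpha = 0.05
Step 1: grad_x = 2*4*1.5068 = 12.0544, grad_y = 2*1*-3.7063 = -7.4126
  x_1 = 1.5068 - 0.05*12.0544 = 0.9041
  y_1 = -3.7063 - 0.05*-7.4126 = -3.3357
Step 2: grad_x = 2*4*0.9041 = 7.2326, grad_y = 2*1*-3.3357 = -6.6713
  x_2 = 0.9041 - 0.05*7.2326 = 0.5424
  y_2 = -3.3357 - 0.05*-6.6713 = -3.0021
Step 3: grad_x = 2*4*0.5424 = 4.3396, grad_y = 2*1*-3.0021 = -6.0042
  x_3 = 0.5424 - 0.05*4.3396 = 0.3255
  y_3 = -3.0021 - 0.05*-6.0042 = -2.7019
f(0.3255, -2.7019) = 4*0.3255^2 + 1*(-2.7019)^2 = 7.7239


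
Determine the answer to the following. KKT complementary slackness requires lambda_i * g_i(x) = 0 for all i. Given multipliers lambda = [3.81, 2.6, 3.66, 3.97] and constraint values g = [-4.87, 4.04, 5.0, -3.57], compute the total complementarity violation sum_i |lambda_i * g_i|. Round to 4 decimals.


KKT complementary slackness check:
lambda_1 * g_1 = 3.81 * -4.87 = -18.5547
lambda_2 * g_2 = 2.6 * 4.04 = 10.504
lambda_3 * g_3 = 3.66 * 5.0 = 18.3
lambda_4 * g_4 = 3.97 * -3.57 = -14.1729
Total violation = 18.5547 + 10.504 + 18.3 + 14.1729 = 61.5316


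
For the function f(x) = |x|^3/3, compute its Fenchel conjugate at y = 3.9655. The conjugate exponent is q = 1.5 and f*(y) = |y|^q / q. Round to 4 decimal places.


The conjugate exponent q satisfies 1/p + 1/q = 1.
p = 3, so q = 3/(3 - 1) = 1.5
|y|^q = 3.9655^1.5 = 7.8967
f*(3.9655) = 7.8967 / 1.5 = 5.2645


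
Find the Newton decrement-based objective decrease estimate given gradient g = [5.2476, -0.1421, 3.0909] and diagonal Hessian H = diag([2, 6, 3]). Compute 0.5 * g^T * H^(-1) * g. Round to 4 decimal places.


Step 1: H is diagonal, so H^(-1) * g = [2.6238, -0.0237, 1.0303].
Step 2: g^T H^(-1) g = sum_i g_i^2 / H_ii
  = (5.2476)^2/2 + (-0.1421)^2/6 + (3.0909)^2/3
  = 13.7687 + 0.0034 + 3.1846 = 16.9566
Step 3: Objective decrease = 0.5 * g^T H^(-1) g = 8.4783


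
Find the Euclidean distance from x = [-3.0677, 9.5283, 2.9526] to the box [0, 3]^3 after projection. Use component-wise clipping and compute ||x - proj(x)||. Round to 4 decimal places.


Project each component onto [0, 3].
clip(-3.0677) = 0.0, clip(9.5283) = 3.0, clip(2.9526) = 2.9526
Projection = [0.0, 3.0, 2.9526]
Squared diffs: [9.4108, 42.6187, 0.0]
Distance = sqrt(52.0295) = 7.2131


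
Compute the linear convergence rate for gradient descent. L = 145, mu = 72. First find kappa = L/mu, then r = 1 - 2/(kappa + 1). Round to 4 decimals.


Step 1: Compute the condition number.
kappa = L/mu = 145/72 = 2.0139
Step 2: Compute the convergence rate.
r = 1 - 2/(kappa + 1) = 1 - 2*mu/(L + mu) = (L - mu)/(L + mu) = 73/217 = 0.3364


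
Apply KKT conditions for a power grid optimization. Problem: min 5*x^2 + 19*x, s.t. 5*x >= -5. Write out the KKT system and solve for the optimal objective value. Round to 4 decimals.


Step 1: Try lambda = 0 (constraint inactive).
x_unc = -19/(2*5) = -1.9
Check: 5*-1.9 = -9.5 < -5 -- violated!
Step 2: Constraint must be active: 5*x = -5
x* = -5/5 = -1.0
lambda = (2*5*(-1.0) + 19)/5 = 1.8
Step 3: Compute optimal value.
f(x*) = 5*(-1.0)^2 + 19*(-1.0) = -14.0


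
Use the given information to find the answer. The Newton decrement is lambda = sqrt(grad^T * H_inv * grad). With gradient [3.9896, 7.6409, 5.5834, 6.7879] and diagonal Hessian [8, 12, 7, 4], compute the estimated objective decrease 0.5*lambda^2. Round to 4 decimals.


Step 1: H is diagonal, so H^(-1) * g = [0.4987, 0.6367, 0.7976, 1.697].
Step 2: g^T H^(-1) g = sum_i g_i^2 / H_ii
  = (3.9896)^2/8 + (7.6409)^2/12 + (5.5834)^2/7 + (6.7879)^2/4
  = 1.9896 + 4.8653 + 4.4535 + 11.5189 = 22.8273
Step 3: Objective decrease = 0.5 * g^T H^(-1) g = 11.4136


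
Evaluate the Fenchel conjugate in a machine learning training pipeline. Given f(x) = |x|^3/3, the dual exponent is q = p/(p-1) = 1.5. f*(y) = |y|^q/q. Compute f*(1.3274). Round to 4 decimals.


The conjugate exponent q satisfies 1/p + 1/q = 1.
p = 3, so q = 3/(3 - 1) = 1.5
|y|^q = 1.3274^1.5 = 1.5293
f*(1.3274) = 1.5293 / 1.5 = 1.0196


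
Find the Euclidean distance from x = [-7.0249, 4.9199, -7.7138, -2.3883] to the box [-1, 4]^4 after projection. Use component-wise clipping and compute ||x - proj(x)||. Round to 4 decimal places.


Project each component onto [-1, 4].
clip(-7.0249) = -1.0, clip(4.9199) = 4.0, clip(-7.7138) = -1.0, clip(-2.3883) = -1.0
Projection = [-1.0, 4.0, -1.0, -1.0]
Squared diffs: [36.2994, 0.8462, 45.0751, 1.9274]
Distance = sqrt(84.1481) = 9.1732


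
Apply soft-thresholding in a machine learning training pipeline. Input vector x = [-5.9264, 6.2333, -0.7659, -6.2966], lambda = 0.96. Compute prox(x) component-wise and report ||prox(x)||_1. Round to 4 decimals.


Soft-thresholding with lambda = 0.96:
prox(-5.9264) = sign(-5.9264)*max(|-5.9264| - 0.96, 0) = -4.9664
prox(6.2333) = sign(6.2333)*max(|6.2333| - 0.96, 0) = 5.2733
prox(-0.7659) = sign(-0.7659)*max(|-0.7659| - 0.96, 0) = 0.0
prox(-6.2966) = sign(-6.2966)*max(|-6.2966| - 0.96, 0) = -5.3366
prox(x) = [-4.9664, 5.2733, 0.0, -5.3366]
||prox(x)||_1 = 4.9664 + 5.2733 + 0.0 + 5.3366 = 15.5763


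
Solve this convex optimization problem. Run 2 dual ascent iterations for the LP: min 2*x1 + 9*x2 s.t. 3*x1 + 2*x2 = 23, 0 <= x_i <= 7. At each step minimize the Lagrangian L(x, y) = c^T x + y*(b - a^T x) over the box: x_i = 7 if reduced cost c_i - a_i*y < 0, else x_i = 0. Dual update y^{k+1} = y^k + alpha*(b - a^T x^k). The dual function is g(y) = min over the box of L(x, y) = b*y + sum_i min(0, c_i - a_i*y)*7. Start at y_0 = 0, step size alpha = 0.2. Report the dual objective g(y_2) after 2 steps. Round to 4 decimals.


Dual ascent for LP: min 2*x1 + 9*x2, 3*x1 + 2*x2 = 23, 0 <= x_i <= 7
Step 1: y^k = 0.0, reduced costs: (2.0, 9.0)
  x^k = (0.0, 0.0), subgradient = b - a^T x = 23.0
  y^{k+1} = 0.0 + 0.2*23.0 = 4.6
Step 2: y^k = 4.6, reduced costs: (-11.8, -0.2)
  x^k = (7.0, 7.0), subgradient = b - a^T x = -12.0
  y^{k+1} = 4.6 + 0.2*-12.0 = 2.2
Dual objective at y_2 = 2.2: reduced costs (-4.6, 4.6), box minimizer x = (7.0, 0.0)
g(y_2) = b*y + (c1 - a1*y)*x1 + (c2 - a2*y)*x2 = 23*2.2 + (-4.6)*7.0 + 4.6*0.0 = 50.6 - 32.2 + 0.0 = 18.4


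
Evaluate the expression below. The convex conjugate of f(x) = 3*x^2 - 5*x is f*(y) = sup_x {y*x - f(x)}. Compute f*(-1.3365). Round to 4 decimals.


f*(y) = sup_x {y*x - a*x^2 - b*x} = sup_x {(y-b)*x - a*x^2}
FOC: (y - b) - 2a*x = 0 => x* = (y - b)/(2a)
x* = (-1.3365 + 5)/(2*3) = 0.6106
f*(-1.3365) = (y-b)^2/(4a) = (-1.3365 + 5)^2/(4*3)
= 13.4212/12 = 1.1184


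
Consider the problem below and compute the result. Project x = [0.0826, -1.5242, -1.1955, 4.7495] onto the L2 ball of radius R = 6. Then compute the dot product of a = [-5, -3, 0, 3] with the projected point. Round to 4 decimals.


Step 1: Compute ||x|| (intermediates to 6 decimals).
||x|| = sqrt(0.0826^2 + (-1.5242)^2 + (-1.1955)^2 + 4.7495^2) = 5.130008
Step 2: Project.
Since ||x|| <= R, proj = x (no scaling needed).
proj(x) = [0.0826, -1.5242, -1.1955, 4.7495]
Step 3: Dot product.
a^T * proj(x) = -5*0.0826 - 3*(-1.5242) + 0*(-1.1955) + 3*4.7495 = 18.4081


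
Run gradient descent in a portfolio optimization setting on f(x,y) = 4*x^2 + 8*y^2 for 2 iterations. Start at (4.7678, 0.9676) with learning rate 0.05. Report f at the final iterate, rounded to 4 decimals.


Gradient descent on f(x,y) = 4*x^2 + 8*y^2.
Starting point: (4.7678, 0.9676), alpha = 0.05
Step 1: grad_x = 2*4*4.7678 = 38.1424, grad_y = 2*8*0.9676 = 15.4816
  x_1 = 4.7678 - 0.05*38.1424 = 2.8607
  y_1 = 0.9676 - 0.05*15.4816 = 0.1935
Step 2: grad_x = 2*4*2.8607 = 22.8854, grad_y = 2*8*0.1935 = 3.0963
  x_2 = 2.8607 - 0.05*22.8854 = 1.7164
  y_2 = 0.1935 - 0.05*3.0963 = 0.0387
f(1.7164, 0.0387) = 4*1.7164^2 + 8*0.0387^2 = 11.7962


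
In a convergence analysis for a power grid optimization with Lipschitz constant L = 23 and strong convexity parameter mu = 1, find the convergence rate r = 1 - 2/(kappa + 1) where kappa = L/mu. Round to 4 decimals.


Step 1: Compute the condition number.
kappa = L/mu = 23/1 = 23.0
Step 2: Compute the convergence rate.
r = 1 - 2/(kappa + 1) = 1 - 2*mu/(L + mu) = (L - mu)/(L + mu) = 22/24 = 0.9167


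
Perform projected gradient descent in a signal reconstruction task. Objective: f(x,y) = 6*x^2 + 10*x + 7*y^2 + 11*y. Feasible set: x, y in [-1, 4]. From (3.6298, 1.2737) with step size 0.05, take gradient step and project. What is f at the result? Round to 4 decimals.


Step 1: Compute gradient at (3.6298, 1.2737).
grad_x = 2*6*3.6298 + 10 = 53.5576
grad_y = 2*7*1.2737 + 11 = 28.8318
Step 2: Gradient step.
x_raw = 3.6298 - 0.05*53.5576 = 0.9519
y_raw = 1.2737 - 0.05*28.8318 = -0.1679
Step 3: Project onto [-1, 4].
x_proj = clip(0.9519) = 0.9519
y_proj = clip(-0.1679) = -0.1679
Step 4: Evaluate f.
f(0.9519, -0.1679) = 13.3066


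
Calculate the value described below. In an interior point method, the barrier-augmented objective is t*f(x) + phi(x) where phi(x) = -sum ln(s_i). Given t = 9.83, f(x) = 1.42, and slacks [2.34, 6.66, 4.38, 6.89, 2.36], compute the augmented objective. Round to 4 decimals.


Step 1: Compute log-barrier.
ln values: [0.8502, 1.8961, 1.477, 1.9301, 0.8587]
phi = -(0.8502 + 1.8961 + 1.477 + 1.9301 + 0.8587) = -7.0121
Step 2: Compute augmented objective.
t*f(x) = 9.83*1.42 = 13.9586
Total = 13.9586 - 7.0121 = 6.9465


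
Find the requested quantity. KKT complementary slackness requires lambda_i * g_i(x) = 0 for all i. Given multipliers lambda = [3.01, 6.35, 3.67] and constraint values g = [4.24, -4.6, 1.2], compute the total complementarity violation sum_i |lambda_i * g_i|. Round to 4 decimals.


KKT complementary slackness check:
lambda_1 * g_1 = 3.01 * 4.24 = 12.7624
lambda_2 * g_2 = 6.35 * -4.6 = -29.21
lambda_3 * g_3 = 3.67 * 1.2 = 4.404
Total violation = 12.7624 + 29.21 + 4.404 = 46.3764


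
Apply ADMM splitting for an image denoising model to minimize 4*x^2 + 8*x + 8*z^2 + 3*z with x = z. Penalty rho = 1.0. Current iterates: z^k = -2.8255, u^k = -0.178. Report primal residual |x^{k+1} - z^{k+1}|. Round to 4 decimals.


ADMM iteration with rho = 1.0, z^k = -2.8255, u^k = -0.178
Step 1: x-update.
Minimize 4*x^2 + 8*x + (1.0/2)*(x + 2.8255 - 0.178)^2
FOC: (2*4 + 1.0)*x = -8 + 1.0*(-2.8255 + 0.178)
x^{k+1} = -1.1831
Step 2: z-update.
Minimize 8*z^2 + 3*z + (1.0/2)*(-1.1831 - z - 0.178)^2
FOC: (2*8 + 1.0)*z = -3 + 1.0*(-1.1831 - 0.178)
z^{k+1} = -0.2565
Step 3: u-update.
u^{k+1} = -0.178 - 1.1831 + 0.2565 = -1.1045
Step 4: Primal residual = |-1.1831 + 0.2565| = 0.9265


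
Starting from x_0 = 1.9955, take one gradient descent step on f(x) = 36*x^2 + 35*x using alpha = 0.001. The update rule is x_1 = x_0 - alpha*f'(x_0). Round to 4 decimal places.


We compute the gradient at x_0 and apply the update.
f'(x) = 72*x + 35
f'(1.9955) = 72*1.9955 + 35 = 178.676
x_1 = 1.9955 - 0.001*178.676 = 1.8168


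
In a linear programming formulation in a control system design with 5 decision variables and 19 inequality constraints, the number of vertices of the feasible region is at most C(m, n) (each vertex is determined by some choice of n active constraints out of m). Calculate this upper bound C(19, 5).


Each vertex corresponds to some choice of n active constraints out of m, so the number of vertices is at most C(m, n) = m! / (n!(m-n)!).
m = 19, n = 5
Numerator: 19 * 18 * 17 * 16 * 15
Denominator: 5! = 120
C(19, 5) = 11628


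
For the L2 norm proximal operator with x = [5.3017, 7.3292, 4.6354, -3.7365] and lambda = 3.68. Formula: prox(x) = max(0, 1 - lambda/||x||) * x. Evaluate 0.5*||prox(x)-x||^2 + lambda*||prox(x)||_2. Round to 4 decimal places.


Step 1: Compute ||x||.
||x|| = 10.8293
Step 2: Compute scaling factor.
scale = max(0, 1 - 3.68/10.8293) = 0.6602
Step 3: prox(x) = [3.5001, 4.8386, 3.0602, -2.4668]
||prox(x)|| = 7.1493
Step 4: Proximal objective.
0.5*||prox-x||^2 = 6.7712
lambda*||prox|| = 26.3094
Total = 33.0806


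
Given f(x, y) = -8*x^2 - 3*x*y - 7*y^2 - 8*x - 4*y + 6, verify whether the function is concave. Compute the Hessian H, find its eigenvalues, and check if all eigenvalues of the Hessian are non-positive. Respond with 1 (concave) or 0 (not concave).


The Hessian of f(x,y) = -8*x^2 - 3*x*y - 7*y^2 - 8*x - 4*y + 6 is:
H = [[-16, -3], [-3, -14]]
Trace = -16 - 14 = -30
Determinant = -16*-14 - (-3)^2 = 215
Discriminant = (-30)^2 - 4*215 = 40.0
Eigenvalues: lambda_1 = -18.1623, lambda_2 = -11.8377
The function is concave.

1


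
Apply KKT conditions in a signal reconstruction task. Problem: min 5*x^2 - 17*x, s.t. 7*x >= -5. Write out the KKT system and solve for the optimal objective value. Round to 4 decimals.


Step 1: Try lambda = 0 (constraint inactive).
Stationarity: 2*5*x - 17 = 0
x* = 17/(2*5) = 1.7
Check constraint: 7*1.7 = 11.9 >= -5 -- satisfied.
Step 2: Compute optimal value.
f(x*) = 5*1.7^2 - 17*1.7 = -14.45


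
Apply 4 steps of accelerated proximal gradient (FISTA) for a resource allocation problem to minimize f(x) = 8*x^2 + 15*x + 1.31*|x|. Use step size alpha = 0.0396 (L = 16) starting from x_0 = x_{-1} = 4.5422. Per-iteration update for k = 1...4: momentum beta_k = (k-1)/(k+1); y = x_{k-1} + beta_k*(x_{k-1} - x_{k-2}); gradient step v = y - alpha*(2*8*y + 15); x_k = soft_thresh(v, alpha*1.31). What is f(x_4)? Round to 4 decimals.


FISTA on f(x) = 8*x^2 + 15*x + 1.31*|x|
L = 16, alpha = 0.0396
Iteration 1: beta = 0.0, y = 4.5422 + 0.0*(4.5422 - 4.5422) = 4.5422
  grad(y) = 87.6752, v = y - alpha*grad = 1.0703
  prox(v) = soft_thresh(1.0703, 0.0519) = 1.0184
Iteration 2: beta = 0.3333, y = 1.0184 + 0.3333*(1.0184 - 4.5422) = -0.1562
  grad(y) = 12.5005, v = y - alpha*grad = -0.6512
  prox(v) = soft_thresh(-0.6512, 0.0519) = -0.5994
Iteration 3: beta = 0.5, y = -0.5994 + 0.5*(-0.5994 - 1.0184) = -1.4082
  grad(y) = -7.5318, v = y - alpha*grad = -1.11
  prox(v) = soft_thresh(-1.11, 0.0519) = -1.0581
Iteration 4: beta = 0.6, y = -1.0581 + 0.6*(-1.0581 + 0.5994) = -1.3333
  grad(y) = -6.3335, v = y - alpha*grad = -1.0825
  prox(v) = soft_thresh(-1.0825, 0.0519) = -1.0307
f(x_4) = 8*(-1.0307)^2 + 15*(-1.0307) + 1.31*|-1.0307| = -5.6116


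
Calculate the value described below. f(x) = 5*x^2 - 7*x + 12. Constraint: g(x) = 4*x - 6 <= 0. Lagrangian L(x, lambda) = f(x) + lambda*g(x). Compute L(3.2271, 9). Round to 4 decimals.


Step 1: Evaluate f(x).
f(3.2271) = 5*3.2271^2 - 7*3.2271 + 12 = 41.4812
Step 2: Evaluate g(x).
g(3.2271) = 4*3.2271 - 6 = 6.9084
Step 3: Compute Lagrangian.
L = 41.4812 + 9*6.9084 = 103.6568


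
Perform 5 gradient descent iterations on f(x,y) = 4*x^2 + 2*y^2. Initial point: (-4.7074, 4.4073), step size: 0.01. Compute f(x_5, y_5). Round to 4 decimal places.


Gradient descent on f(x,y) = 4*x^2 + 2*y^2.
Starting point: (-4.7074, 4.4073), alpha = 0.01
Step 1: grad_x = 2*4*-4.7074 = -37.6592, grad_y = 2*2*4.4073 = 17.6292
  x_1 = -4.7074 - 0.01*-37.6592 = -4.3308
  y_1 = 4.4073 - 0.01*17.6292 = 4.231
Step 2: grad_x = 2*4*-4.3308 = -34.6465, grad_y = 2*2*4.231 = 16.924
  x_2 = -4.3308 - 0.01*-34.6465 = -3.9843
  y_2 = 4.231 - 0.01*16.924 = 4.0618
Step 3: grad_x = 2*4*-3.9843 = -31.8747, grad_y = 2*2*4.0618 = 16.2471
  x_3 = -3.9843 - 0.01*-31.8747 = -3.6656
  y_3 = 4.0618 - 0.01*16.2471 = 3.8993
Step 4: grad_x = 2*4*-3.6656 = -29.3248, grad_y = 2*2*3.8993 = 15.5972
  x_4 = -3.6656 - 0.01*-29.3248 = -3.3723
  y_4 = 3.8993 - 0.01*15.5972 = 3.7433
Step 5: grad_x = 2*4*-3.3723 = -26.9788, grad_y = 2*2*3.7433 = 14.9733
  x_5 = -3.3723 - 0.01*-26.9788 = -3.1026
  y_5 = 3.7433 - 0.01*14.9733 = 3.5936
f(-3.1026, 3.5936) = 4*(-3.1026)^2 + 2*3.5936^2 = 64.3313


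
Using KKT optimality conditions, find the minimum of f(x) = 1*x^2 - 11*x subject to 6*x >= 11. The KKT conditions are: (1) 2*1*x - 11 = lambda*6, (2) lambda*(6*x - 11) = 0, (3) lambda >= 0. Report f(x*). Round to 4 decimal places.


Step 1: Try lambda = 0 (constraint inactive).
Stationarity: 2*1*x - 11 = 0
x* = 11/(2*1) = 5.5
Check constraint: 6*5.5 = 33.0 >= 11 -- satisfied.
Step 2: Compute optimal value.
f(x*) = 1*5.5^2 - 11*5.5 = -30.25


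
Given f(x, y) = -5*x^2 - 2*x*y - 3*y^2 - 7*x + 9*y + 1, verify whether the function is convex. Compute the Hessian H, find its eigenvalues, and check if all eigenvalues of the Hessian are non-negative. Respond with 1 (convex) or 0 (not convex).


The Hessian of f(x,y) = -5*x^2 - 2*x*y - 3*y^2 - 7*x + 9*y + 1 is:
H = [[-10, -2], [-2, -6]]
Trace = -10 - 6 = -16
Determinant = -10*-6 - (-2)^2 = 56
Discriminant = (-16)^2 - 4*56 = 32.0
Eigenvalues: lambda_1 = -10.8284, lambda_2 = -5.1716
The function is not convex.

0
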